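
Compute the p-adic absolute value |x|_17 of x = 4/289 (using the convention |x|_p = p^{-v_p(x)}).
|4/289|_17 = 289

Step 1 — compute v_17(x) by factoring powers of 17 out of the numerator and denominator: v_17(4/289) = -2. Step 2 — apply |x|_p = p^{-v_p(x)} = 17^{2} = 289.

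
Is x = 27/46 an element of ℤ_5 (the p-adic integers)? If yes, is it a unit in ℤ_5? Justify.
x ∈ ℤ_5^× (unit); v_5(x) = 0

ℤ_5 = {x ∈ ℚ_5 : v_5(x) ≥ 0} and ℤ_5^× = {x ∈ ℤ_5 : v_5(x) = 0}. Here v_5(27/46) = v_5(num) − v_5(den) = 0; compare against these criteria.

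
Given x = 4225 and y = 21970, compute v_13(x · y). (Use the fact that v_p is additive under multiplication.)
v_13(92823250) = 5

v_p(x) = 2 (factor: 4225 = 13^2 · 25); v_p(y) = 3 (factor: 21970 = 13^3 · 10). Additivity: v_p(xy) = v_p(x) + v_p(y) = 2 + 3 = 5. (Direct check: xy = 92823250 = 13^5 · (250).)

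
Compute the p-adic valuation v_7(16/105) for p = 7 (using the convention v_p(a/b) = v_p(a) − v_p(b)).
v_7(16/105) = -1

Factor powers of 7 from the numerator and denominator of the reduced fraction: 16 = 7^0 · 16 and 105 = 7^1 · 15. Apply v_p(a/b) = v_p(a) − v_p(b): v_7(16/105) = 0 − 1 = -1.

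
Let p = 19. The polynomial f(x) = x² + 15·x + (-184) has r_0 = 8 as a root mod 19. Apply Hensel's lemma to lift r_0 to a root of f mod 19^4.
r_3 = 8 (mod 130321)

Hensel: r_{i+1} = r_i − f(r_i)·(f′(r_i))^{-1} mod 19^{i+2}, f′(x) = 2x + 15. Iterate:
  r_0 = 8 (mod 19)
  r_1 = 8 (mod 361)
  r_2 = 8 (mod 6859)
  r_3 = 8 (mod 130321)
Final: r = 8 satisfies f(r) ≡ 0 mod 19^4.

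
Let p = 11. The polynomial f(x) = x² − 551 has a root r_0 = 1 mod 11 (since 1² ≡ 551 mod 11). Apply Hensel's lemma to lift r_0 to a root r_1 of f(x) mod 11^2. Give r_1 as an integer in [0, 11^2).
r_1 = 34 (mod 121)

Hensel's recurrence: r_{i+1} = r_i − f(r_i)·(f′(r_i))^{-1} mod 11^{i+2}, with f′(x) = 2x. Iterate:
  r_0 = 1 (mod 11)
  r_1 = 34 (mod 121)
Final: r_1 = 34, and one checks f(r_1) ≡ 0 mod 11^2.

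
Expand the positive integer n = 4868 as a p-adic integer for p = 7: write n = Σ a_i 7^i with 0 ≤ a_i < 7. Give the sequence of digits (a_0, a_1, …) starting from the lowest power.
(a_0, a_1, …) = (3, 2, 1, 0, 2)

Repeated division by 7 gives the digits low-to-high: 4868 = 3 + 2·7^1 + 1·7^2 + 2·7^4. Digit sequence: (3, 2, 1, 0, 2).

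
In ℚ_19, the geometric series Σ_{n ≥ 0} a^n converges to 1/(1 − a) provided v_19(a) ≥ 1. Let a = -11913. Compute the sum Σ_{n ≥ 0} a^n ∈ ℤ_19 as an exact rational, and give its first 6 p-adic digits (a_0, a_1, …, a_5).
Σ a^n = 1/(1 − a) = 1/11914;  first 6 digits = (1, 0, 5, 17, 5, 0)

v_19(a) = 2 ≥ 1, so the series converges in ℤ_19 to 1/(1 − a) = 1/(1 − (-11913)) = 1/11914. Expand this rational in ℤ_19: compute digits iteratively via d_i = x_i mod 19, x_{i+1} = (x_i − d_i)/19. The first 6 digits are (1, 0, 5, 17, 5, 0).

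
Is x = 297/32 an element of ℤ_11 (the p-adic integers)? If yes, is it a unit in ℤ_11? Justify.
x ∈ ℤ_11 but not a unit; v_11(x) = 1 > 0

ℤ_11 = {x ∈ ℚ_11 : v_11(x) ≥ 0} and ℤ_11^× = {x ∈ ℤ_11 : v_11(x) = 0}. Here v_11(297/32) = v_11(num) − v_11(den) = 1; compare against these criteria.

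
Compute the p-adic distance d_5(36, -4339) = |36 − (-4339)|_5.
d_5(36, -4339) = 1/625

Step 1 — x − y = 36 − (-4339) = 4375. Step 2 — v_5(4375) = 4 (factor: 4375 = (5^4 · 7); the sign does not affect v_p). Step 3 — |x − y|_5 = 5^{-4} = 1/625.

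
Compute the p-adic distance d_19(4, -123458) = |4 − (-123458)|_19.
d_19(4, -123458) = 1/6859

Step 1 — x − y = 4 − (-123458) = 123462. Step 2 — v_19(123462) = 3 (factor: 123462 = (19^3 · 18); the sign does not affect v_p). Step 3 — |x − y|_19 = 19^{-3} = 1/6859.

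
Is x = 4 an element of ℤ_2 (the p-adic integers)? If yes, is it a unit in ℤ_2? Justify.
x ∈ ℤ_2 but not a unit; v_2(x) = 2 > 0

ℤ_2 = {x ∈ ℚ_2 : v_2(x) ≥ 0} and ℤ_2^× = {x ∈ ℤ_2 : v_2(x) = 0}. Here v_2(4) = v_2(num) − v_2(den) = 2; compare against these criteria.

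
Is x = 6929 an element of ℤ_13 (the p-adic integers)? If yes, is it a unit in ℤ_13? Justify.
x ∈ ℤ_13 but not a unit; v_13(x) = 2 > 0

ℤ_13 = {x ∈ ℚ_13 : v_13(x) ≥ 0} and ℤ_13^× = {x ∈ ℤ_13 : v_13(x) = 0}. Here v_13(6929) = v_13(num) − v_13(den) = 2; compare against these criteria.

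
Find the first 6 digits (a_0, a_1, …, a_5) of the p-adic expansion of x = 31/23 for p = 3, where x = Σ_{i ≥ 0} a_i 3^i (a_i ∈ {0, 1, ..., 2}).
(a_0, …, a_5) = (2, 2, 2, 0, 1, 1)

v_3(31/23) = 0 (numerator and denominator both coprime to 3), so x ∈ ℤ_3^×. Compute digits iteratively via a_i = x_i mod 3, x_{i+1} = (x_i − a_i)/3, with x_0 = x:
  x_0 = 31/23;  a_0 = 2;  x_1 = (x_0 − 2)/3 = -5/23
  x_1 = -5/23;  a_1 = 2;  x_2 = (x_1 − 2)/3 = -17/23
  x_2 = -17/23;  a_2 = 2;  x_3 = (x_2 − 2)/3 = -21/23
  x_3 = -21/23;  a_3 = 0;  x_4 = (x_3 − 0)/3 = -7/23
  x_4 = -7/23;  a_4 = 1;  x_5 = (x_4 − 1)/3 = -10/23
  x_5 = -10/23;  a_5 = 1;  x_6 = (x_5 − 1)/3 = -11/23
Digits: (2, 2, 2, 0, 1, 1).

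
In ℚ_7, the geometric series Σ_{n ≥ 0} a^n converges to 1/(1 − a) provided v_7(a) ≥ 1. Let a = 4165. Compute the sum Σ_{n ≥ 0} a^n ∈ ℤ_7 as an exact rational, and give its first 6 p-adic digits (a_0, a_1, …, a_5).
Σ a^n = 1/(1 − a) = -1/4164;  first 6 digits = (1, 0, 1, 5, 2, 3)

v_7(a) = 2 ≥ 1, so the series converges in ℤ_7 to 1/(1 − a) = 1/(1 − 4165) = -1/4164. Expand this rational in ℤ_7: compute digits iteratively via d_i = x_i mod 7, x_{i+1} = (x_i − d_i)/7. The first 6 digits are (1, 0, 1, 5, 2, 3).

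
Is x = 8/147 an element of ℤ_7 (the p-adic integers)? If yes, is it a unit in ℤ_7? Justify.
x ∉ ℤ_7 (v_7(x) = -2 < 0)

ℤ_7 = {x ∈ ℚ_7 : v_7(x) ≥ 0} and ℤ_7^× = {x ∈ ℤ_7 : v_7(x) = 0}. Here v_7(8/147) = v_7(num) − v_7(den) = -2; compare against these criteria.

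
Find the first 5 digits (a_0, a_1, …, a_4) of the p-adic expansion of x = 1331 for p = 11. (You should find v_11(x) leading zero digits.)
(a_0, …, a_4) = (0, 0, 0, 1, 0)

v_11(1331) = 3, so a_0 = ... = a_2 = 0. Factor out: x = 11^3 · u with u = 1 a unit in ℤ_11. Expand u iteratively via a_{v+i} = u_i mod 11, u_{i+1} = (u_i − a_{v+i})/11:
  u_0 = 1;  a_3 = 1;  u_1 = (u_0 − 1)/11 = 0
  u_1 = 0;  a_4 = 0;  u_2 = (u_1 − 0)/11 = 0
Digits: (0, 0, 0, 1, 0).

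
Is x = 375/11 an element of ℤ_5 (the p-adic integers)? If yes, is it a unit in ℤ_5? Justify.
x ∈ ℤ_5 but not a unit; v_5(x) = 3 > 0

ℤ_5 = {x ∈ ℚ_5 : v_5(x) ≥ 0} and ℤ_5^× = {x ∈ ℤ_5 : v_5(x) = 0}. Here v_5(375/11) = v_5(num) − v_5(den) = 3; compare against these criteria.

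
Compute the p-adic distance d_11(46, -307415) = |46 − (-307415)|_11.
d_11(46, -307415) = 1/14641

Step 1 — x − y = 46 − (-307415) = 307461. Step 2 — v_11(307461) = 4 (factor: 307461 = (11^4 · 21); the sign does not affect v_p). Step 3 — |x − y|_11 = 11^{-4} = 1/14641.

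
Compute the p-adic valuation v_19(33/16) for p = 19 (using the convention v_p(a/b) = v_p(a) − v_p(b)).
v_19(33/16) = 0

Factor powers of 19 from the numerator and denominator of the reduced fraction: 33 = 19^0 · 33 and 16 = 19^0 · 16. Apply v_p(a/b) = v_p(a) − v_p(b): v_19(33/16) = 0 − 0 = 0.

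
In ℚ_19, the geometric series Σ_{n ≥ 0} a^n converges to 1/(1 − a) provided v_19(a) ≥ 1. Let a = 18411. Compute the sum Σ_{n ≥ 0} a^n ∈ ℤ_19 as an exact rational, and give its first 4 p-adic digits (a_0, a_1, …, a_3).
Σ a^n = 1/(1 − a) = -1/18410;  first 4 digits = (1, 0, 13, 2)

v_19(a) = 2 ≥ 1, so the series converges in ℤ_19 to 1/(1 − a) = 1/(1 − 18411) = -1/18410. Expand this rational in ℤ_19: compute digits iteratively via d_i = x_i mod 19, x_{i+1} = (x_i − d_i)/19. The first 4 digits are (1, 0, 13, 2).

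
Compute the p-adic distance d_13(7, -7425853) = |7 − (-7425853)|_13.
d_13(7, -7425853) = 1/371293

Step 1 — x − y = 7 − (-7425853) = 7425860. Step 2 — v_13(7425860) = 5 (factor: 7425860 = (13^5 · 20); the sign does not affect v_p). Step 3 — |x − y|_13 = 13^{-5} = 1/371293.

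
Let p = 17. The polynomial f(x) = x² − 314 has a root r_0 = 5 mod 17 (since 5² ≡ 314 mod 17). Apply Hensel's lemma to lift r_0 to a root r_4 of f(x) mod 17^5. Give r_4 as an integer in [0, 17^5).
r_4 = 927117 (mod 1419857)

Hensel's recurrence: r_{i+1} = r_i − f(r_i)·(f′(r_i))^{-1} mod 17^{i+2}, with f′(x) = 2x. Iterate:
  r_0 = 5 (mod 17)
  r_1 = 5 (mod 289)
  r_2 = 3473 (mod 4913)
  r_3 = 8386 (mod 83521)
  r_4 = 927117 (mod 1419857)
Final: r_4 = 927117, and one checks f(r_4) ≡ 0 mod 17^5.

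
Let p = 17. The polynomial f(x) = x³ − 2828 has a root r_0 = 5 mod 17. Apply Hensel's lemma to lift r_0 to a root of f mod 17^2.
r_1 = 226 (mod 289)

Hensel: r_{i+1} = r_i − f(r_i)/f′(r_i) mod 17^{i+2}, where f′(x) = 3x². Iterate:
  r_0 = 5 (mod 17)
  r_1 = 226 (mod 289)
Final: r = 226 with f(r) ≡ 0 mod 17^2.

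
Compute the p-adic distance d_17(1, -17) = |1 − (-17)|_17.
d_17(1, -17) = 1

Step 1 — x − y = 1 − (-17) = 18. Step 2 — v_17(18) = 0 (factor: 18 = (17^0 · 18); the sign does not affect v_p). Step 3 — |x − y|_17 = 17^{0} = 1.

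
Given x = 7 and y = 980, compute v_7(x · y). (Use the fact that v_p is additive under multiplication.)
v_7(6860) = 3

v_p(x) = 1 (factor: 7 = 7^1 · 1); v_p(y) = 2 (factor: 980 = 7^2 · 20). Additivity: v_p(xy) = v_p(x) + v_p(y) = 1 + 2 = 3. (Direct check: xy = 6860 = 7^3 · (20).)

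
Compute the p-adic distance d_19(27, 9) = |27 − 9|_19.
d_19(27, 9) = 1

Step 1 — x − y = 27 − 9 = 18. Step 2 — v_19(18) = 0 (factor: 18 = (19^0 · 18); the sign does not affect v_p). Step 3 — |x − y|_19 = 19^{0} = 1.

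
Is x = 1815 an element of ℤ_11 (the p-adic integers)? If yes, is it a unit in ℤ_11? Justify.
x ∈ ℤ_11 but not a unit; v_11(x) = 2 > 0

ℤ_11 = {x ∈ ℚ_11 : v_11(x) ≥ 0} and ℤ_11^× = {x ∈ ℤ_11 : v_11(x) = 0}. Here v_11(1815) = v_11(num) − v_11(den) = 2; compare against these criteria.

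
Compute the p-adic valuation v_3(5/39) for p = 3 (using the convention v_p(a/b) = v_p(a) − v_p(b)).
v_3(5/39) = -1

Factor powers of 3 from the numerator and denominator of the reduced fraction: 5 = 3^0 · 5 and 39 = 3^1 · 13. Apply v_p(a/b) = v_p(a) − v_p(b): v_3(5/39) = 0 − 1 = -1.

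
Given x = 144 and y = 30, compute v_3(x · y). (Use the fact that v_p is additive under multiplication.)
v_3(4320) = 3

v_p(x) = 2 (factor: 144 = 3^2 · 16); v_p(y) = 1 (factor: 30 = 3^1 · 10). Additivity: v_p(xy) = v_p(x) + v_p(y) = 2 + 1 = 3. (Direct check: xy = 4320 = 3^3 · (160).)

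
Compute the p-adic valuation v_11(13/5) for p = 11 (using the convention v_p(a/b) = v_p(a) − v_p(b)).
v_11(13/5) = 0

Factor powers of 11 from the numerator and denominator of the reduced fraction: 13 = 11^0 · 13 and 5 = 11^0 · 5. Apply v_p(a/b) = v_p(a) − v_p(b): v_11(13/5) = 0 − 0 = 0.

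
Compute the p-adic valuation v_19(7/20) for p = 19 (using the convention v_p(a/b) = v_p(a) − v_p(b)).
v_19(7/20) = 0

Factor powers of 19 from the numerator and denominator of the reduced fraction: 7 = 19^0 · 7 and 20 = 19^0 · 20. Apply v_p(a/b) = v_p(a) − v_p(b): v_19(7/20) = 0 − 0 = 0.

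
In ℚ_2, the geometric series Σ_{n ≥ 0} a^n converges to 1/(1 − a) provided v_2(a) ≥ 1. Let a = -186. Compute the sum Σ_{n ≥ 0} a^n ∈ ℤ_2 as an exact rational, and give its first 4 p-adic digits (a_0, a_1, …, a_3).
Σ a^n = 1/(1 − a) = 1/187;  first 4 digits = (1, 1, 0, 0)

v_2(a) = 1 ≥ 1, so the series converges in ℤ_2 to 1/(1 − a) = 1/(1 − (-186)) = 1/187. Expand this rational in ℤ_2: compute digits iteratively via d_i = x_i mod 2, x_{i+1} = (x_i − d_i)/2. The first 4 digits are (1, 1, 0, 0).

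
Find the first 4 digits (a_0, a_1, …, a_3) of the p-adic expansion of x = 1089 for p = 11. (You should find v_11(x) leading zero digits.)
(a_0, …, a_3) = (0, 0, 9, 0)

v_11(1089) = 2, so a_0 = ... = a_1 = 0. Factor out: x = 11^2 · u with u = 9 a unit in ℤ_11. Expand u iteratively via a_{v+i} = u_i mod 11, u_{i+1} = (u_i − a_{v+i})/11:
  u_0 = 9;  a_2 = 9;  u_1 = (u_0 − 9)/11 = 0
  u_1 = 0;  a_3 = 0;  u_2 = (u_1 − 0)/11 = 0
Digits: (0, 0, 9, 0).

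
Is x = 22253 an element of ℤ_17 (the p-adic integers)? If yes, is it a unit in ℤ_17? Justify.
x ∈ ℤ_17 but not a unit; v_17(x) = 2 > 0

ℤ_17 = {x ∈ ℚ_17 : v_17(x) ≥ 0} and ℤ_17^× = {x ∈ ℤ_17 : v_17(x) = 0}. Here v_17(22253) = v_17(num) − v_17(den) = 2; compare against these criteria.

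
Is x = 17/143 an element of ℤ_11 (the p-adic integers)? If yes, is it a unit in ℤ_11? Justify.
x ∉ ℤ_11 (v_11(x) = -1 < 0)

ℤ_11 = {x ∈ ℚ_11 : v_11(x) ≥ 0} and ℤ_11^× = {x ∈ ℤ_11 : v_11(x) = 0}. Here v_11(17/143) = v_11(num) − v_11(den) = -1; compare against these criteria.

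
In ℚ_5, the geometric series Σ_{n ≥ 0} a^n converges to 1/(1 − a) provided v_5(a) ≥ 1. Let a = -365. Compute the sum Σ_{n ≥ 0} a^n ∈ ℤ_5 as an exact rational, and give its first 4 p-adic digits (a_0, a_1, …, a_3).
Σ a^n = 1/(1 − a) = 1/366;  first 4 digits = (1, 2, 4, 0)

v_5(a) = 1 ≥ 1, so the series converges in ℤ_5 to 1/(1 − a) = 1/(1 − (-365)) = 1/366. Expand this rational in ℤ_5: compute digits iteratively via d_i = x_i mod 5, x_{i+1} = (x_i − d_i)/5. The first 4 digits are (1, 2, 4, 0).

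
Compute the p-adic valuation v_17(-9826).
v_17(-9826) = 3

v_17(n) is the largest exponent k such that 17^k divides n. Factor out: -9826 = -17^3 · 2. (Sign doesn't affect v_p.) So v_17(-9826) = 3.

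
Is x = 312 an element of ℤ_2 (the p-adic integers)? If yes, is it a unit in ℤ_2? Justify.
x ∈ ℤ_2 but not a unit; v_2(x) = 3 > 0

ℤ_2 = {x ∈ ℚ_2 : v_2(x) ≥ 0} and ℤ_2^× = {x ∈ ℤ_2 : v_2(x) = 0}. Here v_2(312) = v_2(num) − v_2(den) = 3; compare against these criteria.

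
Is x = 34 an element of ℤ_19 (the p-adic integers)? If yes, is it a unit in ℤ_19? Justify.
x ∈ ℤ_19^× (unit); v_19(x) = 0

ℤ_19 = {x ∈ ℚ_19 : v_19(x) ≥ 0} and ℤ_19^× = {x ∈ ℤ_19 : v_19(x) = 0}. Here v_19(34) = v_19(num) − v_19(den) = 0; compare against these criteria.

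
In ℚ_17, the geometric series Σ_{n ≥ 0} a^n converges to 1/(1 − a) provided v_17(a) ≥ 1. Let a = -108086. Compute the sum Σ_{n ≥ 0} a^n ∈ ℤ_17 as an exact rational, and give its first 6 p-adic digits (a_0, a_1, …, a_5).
Σ a^n = 1/(1 − a) = 1/108087;  first 6 digits = (1, 0, 0, 12, 15, 16)

v_17(a) = 3 ≥ 1, so the series converges in ℤ_17 to 1/(1 − a) = 1/(1 − (-108086)) = 1/108087. Expand this rational in ℤ_17: compute digits iteratively via d_i = x_i mod 17, x_{i+1} = (x_i − d_i)/17. The first 6 digits are (1, 0, 0, 12, 15, 16).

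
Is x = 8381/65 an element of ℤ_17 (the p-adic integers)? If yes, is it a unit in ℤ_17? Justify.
x ∈ ℤ_17 but not a unit; v_17(x) = 2 > 0

ℤ_17 = {x ∈ ℚ_17 : v_17(x) ≥ 0} and ℤ_17^× = {x ∈ ℤ_17 : v_17(x) = 0}. Here v_17(8381/65) = v_17(num) − v_17(den) = 2; compare against these criteria.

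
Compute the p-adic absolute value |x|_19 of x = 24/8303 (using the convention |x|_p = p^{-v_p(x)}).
|24/8303|_19 = 361

Step 1 — compute v_19(x) by factoring powers of 19 out of the numerator and denominator: v_19(24/8303) = -2. Step 2 — apply |x|_p = p^{-v_p(x)} = 19^{2} = 361.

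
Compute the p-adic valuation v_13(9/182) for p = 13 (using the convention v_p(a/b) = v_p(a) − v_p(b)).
v_13(9/182) = -1

Factor powers of 13 from the numerator and denominator of the reduced fraction: 9 = 13^0 · 9 and 182 = 13^1 · 14. Apply v_p(a/b) = v_p(a) − v_p(b): v_13(9/182) = 0 − 1 = -1.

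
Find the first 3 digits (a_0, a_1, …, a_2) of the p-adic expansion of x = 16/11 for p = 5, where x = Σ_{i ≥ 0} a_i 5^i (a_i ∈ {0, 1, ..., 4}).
(a_0, …, a_2) = (1, 1, 3)

v_5(16/11) = 0 (numerator and denominator both coprime to 5), so x ∈ ℤ_5^×. Compute digits iteratively via a_i = x_i mod 5, x_{i+1} = (x_i − a_i)/5, with x_0 = x:
  x_0 = 16/11;  a_0 = 1;  x_1 = (x_0 − 1)/5 = 1/11
  x_1 = 1/11;  a_1 = 1;  x_2 = (x_1 − 1)/5 = -2/11
  x_2 = -2/11;  a_2 = 3;  x_3 = (x_2 − 3)/5 = -7/11
Digits: (1, 1, 3).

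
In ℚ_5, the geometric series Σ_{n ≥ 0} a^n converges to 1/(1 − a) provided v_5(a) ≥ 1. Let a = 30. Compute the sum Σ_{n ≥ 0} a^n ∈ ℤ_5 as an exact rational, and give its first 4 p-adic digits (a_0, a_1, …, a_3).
Σ a^n = 1/(1 − a) = -1/29;  first 4 digits = (1, 1, 2, 3)

v_5(a) = 1 ≥ 1, so the series converges in ℤ_5 to 1/(1 − a) = 1/(1 − 30) = -1/29. Expand this rational in ℤ_5: compute digits iteratively via d_i = x_i mod 5, x_{i+1} = (x_i − d_i)/5. The first 4 digits are (1, 1, 2, 3).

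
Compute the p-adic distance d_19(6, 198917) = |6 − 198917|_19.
d_19(6, 198917) = 1/6859

Step 1 — x − y = 6 − 198917 = -198911. Step 2 — v_19(-198911) = 3 (factor: -198911 = −(19^3 · 29); the sign does not affect v_p). Step 3 — |x − y|_19 = 19^{-3} = 1/6859.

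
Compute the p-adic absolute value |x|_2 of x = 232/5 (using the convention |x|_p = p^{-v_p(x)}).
|232/5|_2 = 1/8

Step 1 — compute v_2(x) by factoring powers of 2 out of the numerator and denominator: v_2(232/5) = 3. Step 2 — apply |x|_p = p^{-v_p(x)} = 2^{-3} = 1/8.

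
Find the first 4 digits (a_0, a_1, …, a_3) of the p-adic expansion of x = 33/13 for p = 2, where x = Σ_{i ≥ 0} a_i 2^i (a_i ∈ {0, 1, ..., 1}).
(a_0, …, a_3) = (1, 0, 1, 0)

v_2(33/13) = 0 (numerator and denominator both coprime to 2), so x ∈ ℤ_2^×. Compute digits iteratively via a_i = x_i mod 2, x_{i+1} = (x_i − a_i)/2, with x_0 = x:
  x_0 = 33/13;  a_0 = 1;  x_1 = (x_0 − 1)/2 = 10/13
  x_1 = 10/13;  a_1 = 0;  x_2 = (x_1 − 0)/2 = 5/13
  x_2 = 5/13;  a_2 = 1;  x_3 = (x_2 − 1)/2 = -4/13
  x_3 = -4/13;  a_3 = 0;  x_4 = (x_3 − 0)/2 = -2/13
Digits: (1, 0, 1, 0).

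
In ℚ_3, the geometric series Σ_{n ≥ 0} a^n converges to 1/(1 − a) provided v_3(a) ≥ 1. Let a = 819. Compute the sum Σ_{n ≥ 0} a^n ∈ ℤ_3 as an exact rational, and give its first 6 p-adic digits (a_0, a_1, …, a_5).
Σ a^n = 1/(1 − a) = -1/818;  first 6 digits = (1, 0, 1, 0, 2, 0)

v_3(a) = 2 ≥ 1, so the series converges in ℤ_3 to 1/(1 − a) = 1/(1 − 819) = -1/818. Expand this rational in ℤ_3: compute digits iteratively via d_i = x_i mod 3, x_{i+1} = (x_i − d_i)/3. The first 6 digits are (1, 0, 1, 0, 2, 0).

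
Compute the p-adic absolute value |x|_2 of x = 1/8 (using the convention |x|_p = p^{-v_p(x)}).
|1/8|_2 = 8

Step 1 — compute v_2(x) by factoring powers of 2 out of the numerator and denominator: v_2(1/8) = -3. Step 2 — apply |x|_p = p^{-v_p(x)} = 2^{3} = 8.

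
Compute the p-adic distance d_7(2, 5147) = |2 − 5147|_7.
d_7(2, 5147) = 1/343

Step 1 — x − y = 2 − 5147 = -5145. Step 2 — v_7(-5145) = 3 (factor: -5145 = −(7^3 · 15); the sign does not affect v_p). Step 3 — |x − y|_7 = 7^{-3} = 1/343.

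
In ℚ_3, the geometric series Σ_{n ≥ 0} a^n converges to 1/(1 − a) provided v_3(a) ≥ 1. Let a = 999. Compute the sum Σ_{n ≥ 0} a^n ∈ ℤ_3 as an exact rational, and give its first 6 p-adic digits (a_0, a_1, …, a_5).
Σ a^n = 1/(1 − a) = -1/998;  first 6 digits = (1, 0, 0, 1, 0, 1)

v_3(a) = 3 ≥ 1, so the series converges in ℤ_3 to 1/(1 − a) = 1/(1 − 999) = -1/998. Expand this rational in ℤ_3: compute digits iteratively via d_i = x_i mod 3, x_{i+1} = (x_i − d_i)/3. The first 6 digits are (1, 0, 0, 1, 0, 1).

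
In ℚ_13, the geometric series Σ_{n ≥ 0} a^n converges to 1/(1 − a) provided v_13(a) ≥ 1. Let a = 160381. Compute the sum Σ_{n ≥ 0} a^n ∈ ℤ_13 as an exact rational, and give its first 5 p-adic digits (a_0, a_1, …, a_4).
Σ a^n = 1/(1 − a) = -1/160380;  first 5 digits = (1, 0, 0, 8, 5)

v_13(a) = 3 ≥ 1, so the series converges in ℤ_13 to 1/(1 − a) = 1/(1 − 160381) = -1/160380. Expand this rational in ℤ_13: compute digits iteratively via d_i = x_i mod 13, x_{i+1} = (x_i − d_i)/13. The first 5 digits are (1, 0, 0, 8, 5).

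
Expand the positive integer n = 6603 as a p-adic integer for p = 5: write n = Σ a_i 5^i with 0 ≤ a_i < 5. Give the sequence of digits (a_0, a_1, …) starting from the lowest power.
(a_0, a_1, …) = (3, 0, 4, 2, 0, 2)

Repeated division by 5 gives the digits low-to-high: 6603 = 3 + 4·5^2 + 2·5^3 + 2·5^5. Digit sequence: (3, 0, 4, 2, 0, 2).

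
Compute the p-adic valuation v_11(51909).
v_11(51909) = 3

v_11(n) is the largest exponent k such that 11^k divides n. Factor out: 51909 = 11^3 · 39. (Sign doesn't affect v_p.) So v_11(51909) = 3.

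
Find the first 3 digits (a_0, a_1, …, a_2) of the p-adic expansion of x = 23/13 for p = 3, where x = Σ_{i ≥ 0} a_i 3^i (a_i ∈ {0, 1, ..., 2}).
(a_0, …, a_2) = (2, 2, 0)

v_3(23/13) = 0 (numerator and denominator both coprime to 3), so x ∈ ℤ_3^×. Compute digits iteratively via a_i = x_i mod 3, x_{i+1} = (x_i − a_i)/3, with x_0 = x:
  x_0 = 23/13;  a_0 = 2;  x_1 = (x_0 − 2)/3 = -1/13
  x_1 = -1/13;  a_1 = 2;  x_2 = (x_1 − 2)/3 = -9/13
  x_2 = -9/13;  a_2 = 0;  x_3 = (x_2 − 0)/3 = -3/13
Digits: (2, 2, 0).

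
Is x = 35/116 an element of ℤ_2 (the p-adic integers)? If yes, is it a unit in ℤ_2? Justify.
x ∉ ℤ_2 (v_2(x) = -2 < 0)

ℤ_2 = {x ∈ ℚ_2 : v_2(x) ≥ 0} and ℤ_2^× = {x ∈ ℤ_2 : v_2(x) = 0}. Here v_2(35/116) = v_2(num) − v_2(den) = -2; compare against these criteria.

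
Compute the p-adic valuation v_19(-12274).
v_19(-12274) = 2

v_19(n) is the largest exponent k such that 19^k divides n. Factor out: -12274 = -19^2 · 34. (Sign doesn't affect v_p.) So v_19(-12274) = 2.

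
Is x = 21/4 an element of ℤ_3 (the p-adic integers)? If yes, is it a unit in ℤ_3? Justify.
x ∈ ℤ_3 but not a unit; v_3(x) = 1 > 0

ℤ_3 = {x ∈ ℚ_3 : v_3(x) ≥ 0} and ℤ_3^× = {x ∈ ℤ_3 : v_3(x) = 0}. Here v_3(21/4) = v_3(num) − v_3(den) = 1; compare against these criteria.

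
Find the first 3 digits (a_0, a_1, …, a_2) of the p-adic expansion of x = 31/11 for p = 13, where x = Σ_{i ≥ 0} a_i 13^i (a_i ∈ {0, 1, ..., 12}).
(a_0, …, a_2) = (4, 7, 3)

v_13(31/11) = 0 (numerator and denominator both coprime to 13), so x ∈ ℤ_13^×. Compute digits iteratively via a_i = x_i mod 13, x_{i+1} = (x_i − a_i)/13, with x_0 = x:
  x_0 = 31/11;  a_0 = 4;  x_1 = (x_0 − 4)/13 = -1/11
  x_1 = -1/11;  a_1 = 7;  x_2 = (x_1 − 7)/13 = -6/11
  x_2 = -6/11;  a_2 = 3;  x_3 = (x_2 − 3)/13 = -3/11
Digits: (4, 7, 3).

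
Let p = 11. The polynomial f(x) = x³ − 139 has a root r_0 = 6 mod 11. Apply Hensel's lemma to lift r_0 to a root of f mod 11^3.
r_2 = 1194 (mod 1331)

Hensel: r_{i+1} = r_i − f(r_i)/f′(r_i) mod 11^{i+2}, where f′(x) = 3x². Iterate:
  r_0 = 6 (mod 11)
  r_1 = 105 (mod 121)
  r_2 = 1194 (mod 1331)
Final: r = 1194 with f(r) ≡ 0 mod 11^3.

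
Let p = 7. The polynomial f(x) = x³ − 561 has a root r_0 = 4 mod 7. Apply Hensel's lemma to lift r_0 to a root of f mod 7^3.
r_2 = 95 (mod 343)

Hensel: r_{i+1} = r_i − f(r_i)/f′(r_i) mod 7^{i+2}, where f′(x) = 3x². Iterate:
  r_0 = 4 (mod 7)
  r_1 = 46 (mod 49)
  r_2 = 95 (mod 343)
Final: r = 95 with f(r) ≡ 0 mod 7^3.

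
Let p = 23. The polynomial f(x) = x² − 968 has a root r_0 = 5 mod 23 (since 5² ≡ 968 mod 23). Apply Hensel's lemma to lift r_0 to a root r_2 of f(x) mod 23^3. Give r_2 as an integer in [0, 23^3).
r_2 = 3432 (mod 12167)

Hensel's recurrence: r_{i+1} = r_i − f(r_i)·(f′(r_i))^{-1} mod 23^{i+2}, with f′(x) = 2x. Iterate:
  r_0 = 5 (mod 23)
  r_1 = 258 (mod 529)
  r_2 = 3432 (mod 12167)
Final: r_2 = 3432, and one checks f(r_2) ≡ 0 mod 23^3.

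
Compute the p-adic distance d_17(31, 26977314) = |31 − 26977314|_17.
d_17(31, 26977314) = 1/1419857

Step 1 — x − y = 31 − 26977314 = -26977283. Step 2 — v_17(-26977283) = 5 (factor: -26977283 = −(17^5 · 19); the sign does not affect v_p). Step 3 — |x − y|_17 = 17^{-5} = 1/1419857.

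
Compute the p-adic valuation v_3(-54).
v_3(-54) = 3

v_3(n) is the largest exponent k such that 3^k divides n. Factor out: -54 = -3^3 · 2. (Sign doesn't affect v_p.) So v_3(-54) = 3.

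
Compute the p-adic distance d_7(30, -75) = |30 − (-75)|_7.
d_7(30, -75) = 1/7

Step 1 — x − y = 30 − (-75) = 105. Step 2 — v_7(105) = 1 (factor: 105 = (7^1 · 15); the sign does not affect v_p). Step 3 — |x − y|_7 = 7^{-1} = 1/7.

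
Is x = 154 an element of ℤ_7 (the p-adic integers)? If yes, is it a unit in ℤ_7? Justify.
x ∈ ℤ_7 but not a unit; v_7(x) = 1 > 0

ℤ_7 = {x ∈ ℚ_7 : v_7(x) ≥ 0} and ℤ_7^× = {x ∈ ℤ_7 : v_7(x) = 0}. Here v_7(154) = v_7(num) − v_7(den) = 1; compare against these criteria.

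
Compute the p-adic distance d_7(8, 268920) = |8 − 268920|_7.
d_7(8, 268920) = 1/16807

Step 1 — x − y = 8 − 268920 = -268912. Step 2 — v_7(-268912) = 5 (factor: -268912 = −(7^5 · 16); the sign does not affect v_p). Step 3 — |x − y|_7 = 7^{-5} = 1/16807.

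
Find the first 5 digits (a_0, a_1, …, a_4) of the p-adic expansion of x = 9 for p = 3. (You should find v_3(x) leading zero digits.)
(a_0, …, a_4) = (0, 0, 1, 0, 0)

v_3(9) = 2, so a_0 = ... = a_1 = 0. Factor out: x = 3^2 · u with u = 1 a unit in ℤ_3. Expand u iteratively via a_{v+i} = u_i mod 3, u_{i+1} = (u_i − a_{v+i})/3:
  u_0 = 1;  a_2 = 1;  u_1 = (u_0 − 1)/3 = 0
  u_1 = 0;  a_3 = 0;  u_2 = (u_1 − 0)/3 = 0
  u_2 = 0;  a_4 = 0;  u_3 = (u_2 − 0)/3 = 0
Digits: (0, 0, 1, 0, 0).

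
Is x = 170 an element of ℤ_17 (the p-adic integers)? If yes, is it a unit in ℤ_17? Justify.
x ∈ ℤ_17 but not a unit; v_17(x) = 1 > 0

ℤ_17 = {x ∈ ℚ_17 : v_17(x) ≥ 0} and ℤ_17^× = {x ∈ ℤ_17 : v_17(x) = 0}. Here v_17(170) = v_17(num) − v_17(den) = 1; compare against these criteria.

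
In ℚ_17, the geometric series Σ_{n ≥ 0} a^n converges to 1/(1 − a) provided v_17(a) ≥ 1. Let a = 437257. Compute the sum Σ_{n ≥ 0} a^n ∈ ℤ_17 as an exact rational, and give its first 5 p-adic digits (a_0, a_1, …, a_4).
Σ a^n = 1/(1 − a) = -1/437256;  first 5 digits = (1, 0, 0, 4, 5)

v_17(a) = 3 ≥ 1, so the series converges in ℤ_17 to 1/(1 − a) = 1/(1 − 437257) = -1/437256. Expand this rational in ℤ_17: compute digits iteratively via d_i = x_i mod 17, x_{i+1} = (x_i − d_i)/17. The first 5 digits are (1, 0, 0, 4, 5).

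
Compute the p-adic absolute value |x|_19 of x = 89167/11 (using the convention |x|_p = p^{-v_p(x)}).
|89167/11|_19 = 1/6859

Step 1 — compute v_19(x) by factoring powers of 19 out of the numerator and denominator: v_19(89167/11) = 3. Step 2 — apply |x|_p = p^{-v_p(x)} = 19^{-3} = 1/6859.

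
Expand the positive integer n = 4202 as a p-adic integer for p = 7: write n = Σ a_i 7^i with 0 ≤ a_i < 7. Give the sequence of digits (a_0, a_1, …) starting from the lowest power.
(a_0, a_1, …) = (2, 5, 1, 5, 1)

Repeated division by 7 gives the digits low-to-high: 4202 = 2 + 5·7^1 + 1·7^2 + 5·7^3 + 1·7^4. Digit sequence: (2, 5, 1, 5, 1).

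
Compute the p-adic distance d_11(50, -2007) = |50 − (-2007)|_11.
d_11(50, -2007) = 1/121

Step 1 — x − y = 50 − (-2007) = 2057. Step 2 — v_11(2057) = 2 (factor: 2057 = (11^2 · 17); the sign does not affect v_p). Step 3 — |x − y|_11 = 11^{-2} = 1/121.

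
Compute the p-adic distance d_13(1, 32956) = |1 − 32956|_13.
d_13(1, 32956) = 1/2197

Step 1 — x − y = 1 − 32956 = -32955. Step 2 — v_13(-32955) = 3 (factor: -32955 = −(13^3 · 15); the sign does not affect v_p). Step 3 — |x − y|_13 = 13^{-3} = 1/2197.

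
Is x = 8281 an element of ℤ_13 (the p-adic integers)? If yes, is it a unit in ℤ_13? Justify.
x ∈ ℤ_13 but not a unit; v_13(x) = 2 > 0

ℤ_13 = {x ∈ ℚ_13 : v_13(x) ≥ 0} and ℤ_13^× = {x ∈ ℤ_13 : v_13(x) = 0}. Here v_13(8281) = v_13(num) − v_13(den) = 2; compare against these criteria.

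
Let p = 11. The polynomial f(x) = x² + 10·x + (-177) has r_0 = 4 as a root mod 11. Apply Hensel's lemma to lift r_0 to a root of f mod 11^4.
r_3 = 8958 (mod 14641)

Hensel: r_{i+1} = r_i − f(r_i)·(f′(r_i))^{-1} mod 11^{i+2}, f′(x) = 2x + 10. Iterate:
  r_0 = 4 (mod 11)
  r_1 = 4 (mod 121)
  r_2 = 972 (mod 1331)
  r_3 = 8958 (mod 14641)
Final: r = 8958 satisfies f(r) ≡ 0 mod 11^4.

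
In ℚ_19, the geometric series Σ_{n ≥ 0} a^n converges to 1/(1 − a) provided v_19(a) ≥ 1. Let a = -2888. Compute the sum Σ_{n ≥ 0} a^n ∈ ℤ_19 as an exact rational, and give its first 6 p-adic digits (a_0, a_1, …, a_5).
Σ a^n = 1/(1 − a) = 1/2889;  first 6 digits = (1, 0, 11, 18, 6, 3)

v_19(a) = 2 ≥ 1, so the series converges in ℤ_19 to 1/(1 − a) = 1/(1 − (-2888)) = 1/2889. Expand this rational in ℤ_19: compute digits iteratively via d_i = x_i mod 19, x_{i+1} = (x_i − d_i)/19. The first 6 digits are (1, 0, 11, 18, 6, 3).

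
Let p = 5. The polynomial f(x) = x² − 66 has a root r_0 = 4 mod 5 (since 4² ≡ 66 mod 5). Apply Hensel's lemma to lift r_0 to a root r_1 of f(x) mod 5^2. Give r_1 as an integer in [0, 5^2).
r_1 = 4 (mod 25)

Hensel's recurrence: r_{i+1} = r_i − f(r_i)·(f′(r_i))^{-1} mod 5^{i+2}, with f′(x) = 2x. Iterate:
  r_0 = 4 (mod 5)
  r_1 = 4 (mod 25)
Final: r_1 = 4, and one checks f(r_1) ≡ 0 mod 5^2.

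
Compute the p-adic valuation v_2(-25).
v_2(-25) = 0

v_2(n) is the largest exponent k such that 2^k divides n. Factor out: -25 = -2^0 · 25. (Sign doesn't affect v_p.) So v_2(-25) = 0.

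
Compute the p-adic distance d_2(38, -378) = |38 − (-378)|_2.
d_2(38, -378) = 1/32

Step 1 — x − y = 38 − (-378) = 416. Step 2 — v_2(416) = 5 (factor: 416 = (2^5 · 13); the sign does not affect v_p). Step 3 — |x − y|_2 = 2^{-5} = 1/32.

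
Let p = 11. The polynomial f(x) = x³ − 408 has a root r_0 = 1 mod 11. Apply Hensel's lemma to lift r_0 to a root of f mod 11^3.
r_2 = 661 (mod 1331)

Hensel: r_{i+1} = r_i − f(r_i)/f′(r_i) mod 11^{i+2}, where f′(x) = 3x². Iterate:
  r_0 = 1 (mod 11)
  r_1 = 56 (mod 121)
  r_2 = 661 (mod 1331)
Final: r = 661 with f(r) ≡ 0 mod 11^3.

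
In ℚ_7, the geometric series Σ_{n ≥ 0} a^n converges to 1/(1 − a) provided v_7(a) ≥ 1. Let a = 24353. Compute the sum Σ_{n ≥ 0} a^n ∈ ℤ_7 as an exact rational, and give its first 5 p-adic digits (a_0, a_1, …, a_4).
Σ a^n = 1/(1 − a) = -1/24352;  first 5 digits = (1, 0, 0, 1, 3)

v_7(a) = 3 ≥ 1, so the series converges in ℤ_7 to 1/(1 − a) = 1/(1 − 24353) = -1/24352. Expand this rational in ℤ_7: compute digits iteratively via d_i = x_i mod 7, x_{i+1} = (x_i − d_i)/7. The first 5 digits are (1, 0, 0, 1, 3).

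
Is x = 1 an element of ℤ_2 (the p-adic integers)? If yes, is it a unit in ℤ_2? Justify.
x ∈ ℤ_2^× (unit); v_2(x) = 0

ℤ_2 = {x ∈ ℚ_2 : v_2(x) ≥ 0} and ℤ_2^× = {x ∈ ℤ_2 : v_2(x) = 0}. Here v_2(1) = v_2(num) − v_2(den) = 0; compare against these criteria.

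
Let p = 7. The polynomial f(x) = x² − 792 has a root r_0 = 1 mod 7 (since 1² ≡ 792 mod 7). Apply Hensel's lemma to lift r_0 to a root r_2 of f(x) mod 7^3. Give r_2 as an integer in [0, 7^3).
r_2 = 176 (mod 343)

Hensel's recurrence: r_{i+1} = r_i − f(r_i)·(f′(r_i))^{-1} mod 7^{i+2}, with f′(x) = 2x. Iterate:
  r_0 = 1 (mod 7)
  r_1 = 29 (mod 49)
  r_2 = 176 (mod 343)
Final: r_2 = 176, and one checks f(r_2) ≡ 0 mod 7^3.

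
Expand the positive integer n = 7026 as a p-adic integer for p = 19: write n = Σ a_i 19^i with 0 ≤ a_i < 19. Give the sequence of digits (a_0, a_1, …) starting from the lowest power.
(a_0, a_1, …) = (15, 8, 0, 1)

Repeated division by 19 gives the digits low-to-high: 7026 = 15 + 8·19^1 + 1·19^3. Digit sequence: (15, 8, 0, 1).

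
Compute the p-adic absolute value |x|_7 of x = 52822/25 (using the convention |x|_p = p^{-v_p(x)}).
|52822/25|_7 = 1/2401

Step 1 — compute v_7(x) by factoring powers of 7 out of the numerator and denominator: v_7(52822/25) = 4. Step 2 — apply |x|_p = p^{-v_p(x)} = 7^{-4} = 1/2401.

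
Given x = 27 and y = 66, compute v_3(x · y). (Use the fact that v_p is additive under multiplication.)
v_3(1782) = 4

v_p(x) = 3 (factor: 27 = 3^3 · 1); v_p(y) = 1 (factor: 66 = 3^1 · 22). Additivity: v_p(xy) = v_p(x) + v_p(y) = 3 + 1 = 4. (Direct check: xy = 1782 = 3^4 · (22).)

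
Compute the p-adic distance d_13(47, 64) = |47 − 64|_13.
d_13(47, 64) = 1

Step 1 — x − y = 47 − 64 = -17. Step 2 — v_13(-17) = 0 (factor: -17 = −(13^0 · 17); the sign does not affect v_p). Step 3 — |x − y|_13 = 13^{0} = 1.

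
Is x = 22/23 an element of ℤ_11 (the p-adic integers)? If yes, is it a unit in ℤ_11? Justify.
x ∈ ℤ_11 but not a unit; v_11(x) = 1 > 0

ℤ_11 = {x ∈ ℚ_11 : v_11(x) ≥ 0} and ℤ_11^× = {x ∈ ℤ_11 : v_11(x) = 0}. Here v_11(22/23) = v_11(num) − v_11(den) = 1; compare against these criteria.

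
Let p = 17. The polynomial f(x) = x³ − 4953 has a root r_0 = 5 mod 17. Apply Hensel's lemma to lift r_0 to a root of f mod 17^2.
r_1 = 158 (mod 289)

Hensel: r_{i+1} = r_i − f(r_i)/f′(r_i) mod 17^{i+2}, where f′(x) = 3x². Iterate:
  r_0 = 5 (mod 17)
  r_1 = 158 (mod 289)
Final: r = 158 with f(r) ≡ 0 mod 17^2.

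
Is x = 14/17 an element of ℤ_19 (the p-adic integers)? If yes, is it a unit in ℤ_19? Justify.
x ∈ ℤ_19^× (unit); v_19(x) = 0

ℤ_19 = {x ∈ ℚ_19 : v_19(x) ≥ 0} and ℤ_19^× = {x ∈ ℤ_19 : v_19(x) = 0}. Here v_19(14/17) = v_19(num) − v_19(den) = 0; compare against these criteria.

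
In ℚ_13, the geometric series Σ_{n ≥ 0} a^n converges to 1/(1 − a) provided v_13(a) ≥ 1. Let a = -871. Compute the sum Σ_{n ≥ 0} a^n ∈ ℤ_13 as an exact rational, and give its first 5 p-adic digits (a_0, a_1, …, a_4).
Σ a^n = 1/(1 − a) = 1/872;  first 5 digits = (1, 11, 11, 11, 7)

v_13(a) = 1 ≥ 1, so the series converges in ℤ_13 to 1/(1 − a) = 1/(1 − (-871)) = 1/872. Expand this rational in ℤ_13: compute digits iteratively via d_i = x_i mod 13, x_{i+1} = (x_i − d_i)/13. The first 5 digits are (1, 11, 11, 11, 7).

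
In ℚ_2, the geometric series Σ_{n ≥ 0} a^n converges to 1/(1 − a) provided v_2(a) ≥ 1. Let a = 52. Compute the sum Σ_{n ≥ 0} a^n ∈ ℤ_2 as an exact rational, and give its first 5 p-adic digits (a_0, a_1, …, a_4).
Σ a^n = 1/(1 − a) = -1/51;  first 5 digits = (1, 0, 1, 0, 0)

v_2(a) = 2 ≥ 1, so the series converges in ℤ_2 to 1/(1 − a) = 1/(1 − 52) = -1/51. Expand this rational in ℤ_2: compute digits iteratively via d_i = x_i mod 2, x_{i+1} = (x_i − d_i)/2. The first 5 digits are (1, 0, 1, 0, 0).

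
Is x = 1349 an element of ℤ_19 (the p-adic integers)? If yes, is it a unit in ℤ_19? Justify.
x ∈ ℤ_19 but not a unit; v_19(x) = 1 > 0

ℤ_19 = {x ∈ ℚ_19 : v_19(x) ≥ 0} and ℤ_19^× = {x ∈ ℤ_19 : v_19(x) = 0}. Here v_19(1349) = v_19(num) − v_19(den) = 1; compare against these criteria.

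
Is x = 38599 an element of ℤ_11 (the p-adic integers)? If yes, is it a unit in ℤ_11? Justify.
x ∈ ℤ_11 but not a unit; v_11(x) = 3 > 0

ℤ_11 = {x ∈ ℚ_11 : v_11(x) ≥ 0} and ℤ_11^× = {x ∈ ℤ_11 : v_11(x) = 0}. Here v_11(38599) = v_11(num) − v_11(den) = 3; compare against these criteria.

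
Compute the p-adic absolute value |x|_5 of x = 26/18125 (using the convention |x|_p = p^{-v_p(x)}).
|26/18125|_5 = 625

Step 1 — compute v_5(x) by factoring powers of 5 out of the numerator and denominator: v_5(26/18125) = -4. Step 2 — apply |x|_p = p^{-v_p(x)} = 5^{4} = 625.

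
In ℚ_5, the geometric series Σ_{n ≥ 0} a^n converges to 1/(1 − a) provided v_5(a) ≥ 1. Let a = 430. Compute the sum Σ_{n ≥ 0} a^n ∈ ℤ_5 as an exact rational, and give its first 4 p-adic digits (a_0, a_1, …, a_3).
Σ a^n = 1/(1 − a) = -1/429;  first 4 digits = (1, 1, 3, 3)

v_5(a) = 1 ≥ 1, so the series converges in ℤ_5 to 1/(1 − a) = 1/(1 − 430) = -1/429. Expand this rational in ℤ_5: compute digits iteratively via d_i = x_i mod 5, x_{i+1} = (x_i − d_i)/5. The first 4 digits are (1, 1, 3, 3).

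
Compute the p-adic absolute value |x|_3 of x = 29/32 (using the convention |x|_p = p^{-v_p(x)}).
|29/32|_3 = 1

Step 1 — compute v_3(x) by factoring powers of 3 out of the numerator and denominator: v_3(29/32) = 0. Step 2 — apply |x|_p = p^{-v_p(x)} = 3^{0} = 1.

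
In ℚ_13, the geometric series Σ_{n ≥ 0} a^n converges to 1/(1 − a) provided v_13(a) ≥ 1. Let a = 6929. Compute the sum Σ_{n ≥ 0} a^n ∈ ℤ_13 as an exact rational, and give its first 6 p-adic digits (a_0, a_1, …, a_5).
Σ a^n = 1/(1 − a) = -1/6928;  first 6 digits = (1, 0, 2, 3, 4, 12)

v_13(a) = 2 ≥ 1, so the series converges in ℤ_13 to 1/(1 − a) = 1/(1 − 6929) = -1/6928. Expand this rational in ℤ_13: compute digits iteratively via d_i = x_i mod 13, x_{i+1} = (x_i − d_i)/13. The first 6 digits are (1, 0, 2, 3, 4, 12).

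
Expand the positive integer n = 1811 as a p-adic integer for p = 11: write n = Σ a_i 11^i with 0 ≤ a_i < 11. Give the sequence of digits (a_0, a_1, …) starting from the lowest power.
(a_0, a_1, …) = (7, 10, 3, 1)

Repeated division by 11 gives the digits low-to-high: 1811 = 7 + 10·11^1 + 3·11^2 + 1·11^3. Digit sequence: (7, 10, 3, 1).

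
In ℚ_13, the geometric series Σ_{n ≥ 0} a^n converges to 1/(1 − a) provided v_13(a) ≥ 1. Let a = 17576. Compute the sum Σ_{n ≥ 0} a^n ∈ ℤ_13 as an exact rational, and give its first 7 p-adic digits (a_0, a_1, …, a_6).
Σ a^n = 1/(1 − a) = -1/17575;  first 7 digits = (1, 0, 0, 8, 0, 0, 12)

v_13(a) = 3 ≥ 1, so the series converges in ℤ_13 to 1/(1 − a) = 1/(1 − 17576) = -1/17575. Expand this rational in ℤ_13: compute digits iteratively via d_i = x_i mod 13, x_{i+1} = (x_i − d_i)/13. The first 7 digits are (1, 0, 0, 8, 0, 0, 12).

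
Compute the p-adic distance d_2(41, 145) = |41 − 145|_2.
d_2(41, 145) = 1/8

Step 1 — x − y = 41 − 145 = -104. Step 2 — v_2(-104) = 3 (factor: -104 = −(2^3 · 13); the sign does not affect v_p). Step 3 — |x − y|_2 = 2^{-3} = 1/8.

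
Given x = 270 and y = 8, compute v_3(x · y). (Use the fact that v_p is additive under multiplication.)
v_3(2160) = 3

v_p(x) = 3 (factor: 270 = 3^3 · 10); v_p(y) = 0 (factor: 8 = 3^0 · 8). Additivity: v_p(xy) = v_p(x) + v_p(y) = 3 + 0 = 3. (Direct check: xy = 2160 = 3^3 · (80).)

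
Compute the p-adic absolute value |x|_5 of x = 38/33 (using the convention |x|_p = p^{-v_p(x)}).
|38/33|_5 = 1

Step 1 — compute v_5(x) by factoring powers of 5 out of the numerator and denominator: v_5(38/33) = 0. Step 2 — apply |x|_p = p^{-v_p(x)} = 5^{0} = 1.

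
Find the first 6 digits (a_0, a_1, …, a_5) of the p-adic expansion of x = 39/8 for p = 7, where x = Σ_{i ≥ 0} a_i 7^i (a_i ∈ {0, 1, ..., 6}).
(a_0, …, a_5) = (4, 1, 6, 0, 6, 0)

v_7(39/8) = 0 (numerator and denominator both coprime to 7), so x ∈ ℤ_7^×. Compute digits iteratively via a_i = x_i mod 7, x_{i+1} = (x_i − a_i)/7, with x_0 = x:
  x_0 = 39/8;  a_0 = 4;  x_1 = (x_0 − 4)/7 = 1/8
  x_1 = 1/8;  a_1 = 1;  x_2 = (x_1 − 1)/7 = -1/8
  x_2 = -1/8;  a_2 = 6;  x_3 = (x_2 − 6)/7 = -7/8
  x_3 = -7/8;  a_3 = 0;  x_4 = (x_3 − 0)/7 = -1/8
  x_4 = -1/8;  a_4 = 6;  x_5 = (x_4 − 6)/7 = -7/8
  x_5 = -7/8;  a_5 = 0;  x_6 = (x_5 − 0)/7 = -1/8
Digits: (4, 1, 6, 0, 6, 0).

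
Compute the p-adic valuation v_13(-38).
v_13(-38) = 0

v_13(n) is the largest exponent k such that 13^k divides n. Factor out: -38 = -13^0 · 38. (Sign doesn't affect v_p.) So v_13(-38) = 0.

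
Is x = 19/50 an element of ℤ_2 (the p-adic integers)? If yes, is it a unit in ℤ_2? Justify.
x ∉ ℤ_2 (v_2(x) = -1 < 0)

ℤ_2 = {x ∈ ℚ_2 : v_2(x) ≥ 0} and ℤ_2^× = {x ∈ ℤ_2 : v_2(x) = 0}. Here v_2(19/50) = v_2(num) − v_2(den) = -1; compare against these criteria.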